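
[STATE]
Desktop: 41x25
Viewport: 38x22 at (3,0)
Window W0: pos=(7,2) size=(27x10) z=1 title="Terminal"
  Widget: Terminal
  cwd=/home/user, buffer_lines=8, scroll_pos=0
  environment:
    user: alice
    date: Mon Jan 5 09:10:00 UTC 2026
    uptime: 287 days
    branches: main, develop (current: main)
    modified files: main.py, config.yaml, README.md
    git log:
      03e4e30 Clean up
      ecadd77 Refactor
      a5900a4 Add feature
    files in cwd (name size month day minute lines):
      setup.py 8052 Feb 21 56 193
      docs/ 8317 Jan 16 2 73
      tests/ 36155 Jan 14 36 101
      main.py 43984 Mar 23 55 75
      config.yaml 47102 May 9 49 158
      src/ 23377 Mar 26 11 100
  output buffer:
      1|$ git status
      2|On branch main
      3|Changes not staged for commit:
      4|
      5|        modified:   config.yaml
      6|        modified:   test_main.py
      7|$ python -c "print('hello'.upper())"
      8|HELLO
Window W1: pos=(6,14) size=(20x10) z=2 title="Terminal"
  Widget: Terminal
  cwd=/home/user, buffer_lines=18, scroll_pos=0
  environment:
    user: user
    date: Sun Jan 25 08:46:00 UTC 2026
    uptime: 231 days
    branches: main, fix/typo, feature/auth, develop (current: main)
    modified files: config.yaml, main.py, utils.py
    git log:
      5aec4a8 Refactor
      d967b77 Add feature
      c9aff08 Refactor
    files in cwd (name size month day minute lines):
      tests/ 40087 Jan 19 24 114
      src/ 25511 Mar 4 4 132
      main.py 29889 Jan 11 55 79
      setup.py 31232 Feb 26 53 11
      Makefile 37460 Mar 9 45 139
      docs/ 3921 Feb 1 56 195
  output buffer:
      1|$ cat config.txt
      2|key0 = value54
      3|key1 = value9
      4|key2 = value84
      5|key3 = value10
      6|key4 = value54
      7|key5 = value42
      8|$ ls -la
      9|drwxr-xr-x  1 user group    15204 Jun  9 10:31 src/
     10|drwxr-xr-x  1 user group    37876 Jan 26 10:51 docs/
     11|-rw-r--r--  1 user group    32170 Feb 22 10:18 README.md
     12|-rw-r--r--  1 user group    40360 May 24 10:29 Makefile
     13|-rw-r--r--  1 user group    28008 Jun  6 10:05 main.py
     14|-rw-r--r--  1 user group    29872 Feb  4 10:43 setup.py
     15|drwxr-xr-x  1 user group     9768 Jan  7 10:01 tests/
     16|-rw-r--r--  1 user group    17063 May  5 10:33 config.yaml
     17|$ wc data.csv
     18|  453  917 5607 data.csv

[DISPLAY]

                                      
                                      
    ┏━━━━━━━━━━━━━━━━━━━━━━━━━┓       
    ┃ Terminal                ┃       
    ┠─────────────────────────┨       
    ┃$ git status             ┃       
    ┃On branch main           ┃       
    ┃Changes not staged for co┃       
    ┃                         ┃       
    ┃        modified:   confi┃       
    ┃        modified:   test_┃       
    ┗━━━━━━━━━━━━━━━━━━━━━━━━━┛       
                                      
                                      
   ┏━━━━━━━━━━━━━━━━━━┓               
   ┃ Terminal         ┃               
   ┠──────────────────┨               
   ┃$ cat config.txt  ┃               
   ┃key0 = value54    ┃               
   ┃key1 = value9     ┃               
   ┃key2 = value84    ┃               
   ┃key3 = value10    ┃               


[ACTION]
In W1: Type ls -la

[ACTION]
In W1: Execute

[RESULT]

                                      
                                      
    ┏━━━━━━━━━━━━━━━━━━━━━━━━━┓       
    ┃ Terminal                ┃       
    ┠─────────────────────────┨       
    ┃$ git status             ┃       
    ┃On branch main           ┃       
    ┃Changes not staged for co┃       
    ┃                         ┃       
    ┃        modified:   confi┃       
    ┃        modified:   test_┃       
    ┗━━━━━━━━━━━━━━━━━━━━━━━━━┛       
                                      
                                      
   ┏━━━━━━━━━━━━━━━━━━┓               
   ┃ Terminal         ┃               
   ┠──────────────────┨               
   ┃drwxr-xr-x  1 user┃               
   ┃-rw-r--r--  1 user┃               
   ┃-rw-r--r--  1 user┃               
   ┃-rw-r--r--  1 user┃               
   ┃drwxr-xr-x  1 user┃               


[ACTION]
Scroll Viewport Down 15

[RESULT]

    ┃ Terminal                ┃       
    ┠─────────────────────────┨       
    ┃$ git status             ┃       
    ┃On branch main           ┃       
    ┃Changes not staged for co┃       
    ┃                         ┃       
    ┃        modified:   confi┃       
    ┃        modified:   test_┃       
    ┗━━━━━━━━━━━━━━━━━━━━━━━━━┛       
                                      
                                      
   ┏━━━━━━━━━━━━━━━━━━┓               
   ┃ Terminal         ┃               
   ┠──────────────────┨               
   ┃drwxr-xr-x  1 user┃               
   ┃-rw-r--r--  1 user┃               
   ┃-rw-r--r--  1 user┃               
   ┃-rw-r--r--  1 user┃               
   ┃drwxr-xr-x  1 user┃               
   ┃$ █               ┃               
   ┗━━━━━━━━━━━━━━━━━━┛               
                                      


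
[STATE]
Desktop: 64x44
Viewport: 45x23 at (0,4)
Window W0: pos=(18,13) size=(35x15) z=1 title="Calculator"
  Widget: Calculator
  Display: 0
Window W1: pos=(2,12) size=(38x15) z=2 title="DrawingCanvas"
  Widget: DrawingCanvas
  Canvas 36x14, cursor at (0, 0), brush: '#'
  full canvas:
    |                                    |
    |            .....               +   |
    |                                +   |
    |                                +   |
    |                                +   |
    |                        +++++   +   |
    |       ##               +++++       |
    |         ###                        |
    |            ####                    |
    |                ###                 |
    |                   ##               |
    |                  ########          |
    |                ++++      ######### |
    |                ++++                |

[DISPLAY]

                                             
                                             
                                             
                                             
                                             
                                             
                                             
                                             
  ┏━━━━━━━━━━━━━━━━━━━━━━━━━━━━━━━━━━━━┓     
  ┃ DrawingCanvas                      ┃━━━━━
  ┠────────────────────────────────────┨     
  ┃+                                   ┃─────
  ┃            .....               +   ┃     
  ┃                                +   ┃     
  ┃                                +   ┃     
  ┃                                +   ┃     
  ┃                        +++++   +   ┃     
  ┃       ##               +++++       ┃     
  ┃         ###                        ┃     
  ┃            ####                    ┃     
  ┃                ###                 ┃     
  ┃                   ##               ┃     
  ┗━━━━━━━━━━━━━━━━━━━━━━━━━━━━━━━━━━━━┛     


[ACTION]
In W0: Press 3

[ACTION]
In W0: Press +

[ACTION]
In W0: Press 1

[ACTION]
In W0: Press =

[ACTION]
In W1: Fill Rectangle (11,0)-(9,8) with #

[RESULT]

                                             
                                             
                                             
                                             
                                             
                                             
                                             
                                             
  ┏━━━━━━━━━━━━━━━━━━━━━━━━━━━━━━━━━━━━┓     
  ┃ DrawingCanvas                      ┃━━━━━
  ┠────────────────────────────────────┨     
  ┃+                                   ┃─────
  ┃            .....               +   ┃     
  ┃                                +   ┃     
  ┃                                +   ┃     
  ┃                                +   ┃     
  ┃                        +++++   +   ┃     
  ┃       ##               +++++       ┃     
  ┃         ###                        ┃     
  ┃            ####                    ┃     
  ┃#########       ###                 ┃     
  ┃#########          ##               ┃     
  ┗━━━━━━━━━━━━━━━━━━━━━━━━━━━━━━━━━━━━┛     


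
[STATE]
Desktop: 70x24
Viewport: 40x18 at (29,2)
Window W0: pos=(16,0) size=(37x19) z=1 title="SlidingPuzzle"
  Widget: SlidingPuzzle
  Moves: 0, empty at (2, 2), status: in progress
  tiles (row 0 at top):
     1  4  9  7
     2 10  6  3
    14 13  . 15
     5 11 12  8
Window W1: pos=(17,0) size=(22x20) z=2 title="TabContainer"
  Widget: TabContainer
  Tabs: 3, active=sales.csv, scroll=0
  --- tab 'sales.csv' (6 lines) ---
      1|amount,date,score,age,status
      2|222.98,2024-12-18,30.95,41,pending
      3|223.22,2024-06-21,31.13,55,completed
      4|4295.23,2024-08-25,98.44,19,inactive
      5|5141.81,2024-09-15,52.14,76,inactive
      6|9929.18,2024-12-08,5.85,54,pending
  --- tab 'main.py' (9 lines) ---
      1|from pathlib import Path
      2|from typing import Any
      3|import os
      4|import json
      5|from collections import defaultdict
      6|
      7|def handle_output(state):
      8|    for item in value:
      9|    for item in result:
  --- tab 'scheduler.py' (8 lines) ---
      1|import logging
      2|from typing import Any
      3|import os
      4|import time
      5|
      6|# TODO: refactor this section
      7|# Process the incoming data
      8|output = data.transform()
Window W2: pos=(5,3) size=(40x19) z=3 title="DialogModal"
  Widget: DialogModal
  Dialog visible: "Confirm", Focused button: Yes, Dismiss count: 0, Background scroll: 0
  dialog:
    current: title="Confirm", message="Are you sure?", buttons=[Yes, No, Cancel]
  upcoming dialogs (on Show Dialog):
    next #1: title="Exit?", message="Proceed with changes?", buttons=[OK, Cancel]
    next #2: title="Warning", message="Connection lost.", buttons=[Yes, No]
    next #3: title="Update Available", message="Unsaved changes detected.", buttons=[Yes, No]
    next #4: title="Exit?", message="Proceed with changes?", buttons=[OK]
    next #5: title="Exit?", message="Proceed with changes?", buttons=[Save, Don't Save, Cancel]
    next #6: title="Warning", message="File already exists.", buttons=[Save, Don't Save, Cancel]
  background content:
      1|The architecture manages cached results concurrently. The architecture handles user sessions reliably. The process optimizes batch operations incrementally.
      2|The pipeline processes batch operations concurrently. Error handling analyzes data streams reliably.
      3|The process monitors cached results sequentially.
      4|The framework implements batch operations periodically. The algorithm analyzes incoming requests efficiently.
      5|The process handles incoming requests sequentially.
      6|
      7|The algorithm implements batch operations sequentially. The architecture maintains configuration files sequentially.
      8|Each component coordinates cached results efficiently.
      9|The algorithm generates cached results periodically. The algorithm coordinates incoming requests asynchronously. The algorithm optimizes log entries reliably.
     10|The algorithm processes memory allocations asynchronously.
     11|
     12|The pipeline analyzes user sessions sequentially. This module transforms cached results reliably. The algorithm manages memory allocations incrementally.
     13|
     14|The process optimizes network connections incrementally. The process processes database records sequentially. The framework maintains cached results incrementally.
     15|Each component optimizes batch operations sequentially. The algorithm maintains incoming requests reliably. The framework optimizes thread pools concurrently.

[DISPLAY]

─────────┨─────────────┨                
━━━━━━━━━━━━━━━┓       ┃                
               ┃       ┃                
───────────────┨       ┃                
s cached result┃       ┃                
batch operation┃       ┃                
ched results se┃       ┃                
s batch operati┃       ┃                
oming requests ┃       ┃                
──────┐        ┃       ┃                
      │ operati┃       ┃                
e?    │hed resu┃       ┃                
ncel  │ results┃       ┃                
──────┘ allocat┃       ┃                
               ┃       ┃                
ser sessions se┃       ┃                
               ┃━━━━━━━┛                
etwork connecti┃                        


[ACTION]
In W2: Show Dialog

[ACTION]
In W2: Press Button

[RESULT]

─────────┨─────────────┨                
━━━━━━━━━━━━━━━┓       ┃                
               ┃       ┃                
───────────────┨       ┃                
s cached result┃       ┃                
batch operation┃       ┃                
ched results se┃       ┃                
s batch operati┃       ┃                
oming requests ┃       ┃                
               ┃       ┃                
s batch operati┃       ┃                
tes cached resu┃       ┃                
 cached results┃       ┃                
 memory allocat┃       ┃                
               ┃       ┃                
ser sessions se┃       ┃                
               ┃━━━━━━━┛                
etwork connecti┃                        


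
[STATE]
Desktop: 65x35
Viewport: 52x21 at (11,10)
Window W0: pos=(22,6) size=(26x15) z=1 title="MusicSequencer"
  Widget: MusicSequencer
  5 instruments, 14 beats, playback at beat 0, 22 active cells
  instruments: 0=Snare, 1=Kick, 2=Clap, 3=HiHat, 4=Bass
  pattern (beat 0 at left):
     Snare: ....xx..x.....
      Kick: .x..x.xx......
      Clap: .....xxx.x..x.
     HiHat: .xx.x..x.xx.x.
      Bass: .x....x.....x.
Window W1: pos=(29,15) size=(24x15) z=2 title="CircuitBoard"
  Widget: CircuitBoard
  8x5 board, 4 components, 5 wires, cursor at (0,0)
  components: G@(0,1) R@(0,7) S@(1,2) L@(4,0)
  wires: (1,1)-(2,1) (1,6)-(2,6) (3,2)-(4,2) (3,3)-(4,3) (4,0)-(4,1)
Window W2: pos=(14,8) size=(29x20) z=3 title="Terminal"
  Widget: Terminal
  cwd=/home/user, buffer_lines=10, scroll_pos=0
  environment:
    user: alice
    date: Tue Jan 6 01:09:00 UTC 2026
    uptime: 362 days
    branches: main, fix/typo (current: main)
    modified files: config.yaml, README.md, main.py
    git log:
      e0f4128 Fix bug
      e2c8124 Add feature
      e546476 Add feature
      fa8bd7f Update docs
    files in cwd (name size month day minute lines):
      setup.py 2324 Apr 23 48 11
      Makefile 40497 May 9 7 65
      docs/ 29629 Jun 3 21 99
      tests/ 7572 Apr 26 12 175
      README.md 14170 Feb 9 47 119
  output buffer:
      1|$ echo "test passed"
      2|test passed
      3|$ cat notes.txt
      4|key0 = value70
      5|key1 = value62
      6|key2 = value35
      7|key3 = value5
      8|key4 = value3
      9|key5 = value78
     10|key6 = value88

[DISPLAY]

   ┠───────────────────────────┨    ┃               
   ┃$ echo "test passed"       ┃    ┃               
   ┃test passed                ┃    ┃               
   ┃$ cat notes.txt            ┃    ┃               
   ┃key0 = value70             ┃    ┃               
   ┃key1 = value62             ┃━━━━━━━━━┓          
   ┃key2 = value35             ┃         ┃          
   ┃key3 = value5              ┃─────────┨          
   ┃key4 = value3              ┃5 6 7    ┃          
   ┃key5 = value78             ┃         ┃          
   ┃key6 = value88             ┃         ┃          
   ┃$ █                        ┃         ┃          
   ┃                           ┃         ┃          
   ┃                           ┃         ┃          
   ┃                           ┃         ┃          
   ┃                           ┃   ·     ┃          
   ┃                           ┃   │     ┃          
   ┗━━━━━━━━━━━━━━━━━━━━━━━━━━━┛   ·     ┃          
                  ┃Cursor: (0,0)         ┃          
                  ┗━━━━━━━━━━━━━━━━━━━━━━┛          
                                                    


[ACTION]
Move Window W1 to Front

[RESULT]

   ┠───────────────────────────┨    ┃               
   ┃$ echo "test passed"       ┃    ┃               
   ┃test passed                ┃    ┃               
   ┃$ cat notes.txt            ┃    ┃               
   ┃key0 = value70             ┃    ┃               
   ┃key1 = value62┏━━━━━━━━━━━━━━━━━━━━━━┓          
   ┃key2 = value35┃ CircuitBoard         ┃          
   ┃key3 = value5 ┠──────────────────────┨          
   ┃key4 = value3 ┃   0 1 2 3 4 5 6 7    ┃          
   ┃key5 = value78┃0  [.]  G             ┃          
   ┃key6 = value88┃                      ┃          
   ┃$ █           ┃1       ·   S         ┃          
   ┃              ┃        │             ┃          
   ┃              ┃2       ·             ┃          
   ┃              ┃                      ┃          
   ┃              ┃3           ·   ·     ┃          
   ┃              ┃            │   │     ┃          
   ┗━━━━━━━━━━━━━━┃4   L ─ ·   ·   ·     ┃          
                  ┃Cursor: (0,0)         ┃          
                  ┗━━━━━━━━━━━━━━━━━━━━━━┛          
                                                    


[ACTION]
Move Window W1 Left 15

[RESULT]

   ┠───────────────────────────┨    ┃               
   ┃$ echo "test passed"       ┃    ┃               
   ┃test passed                ┃    ┃               
   ┃$ cat notes.txt            ┃    ┃               
   ┃key0 = value70             ┃    ┃               
   ┏━━━━━━━━━━━━━━━━━━━━━━┓    ┃    ┃               
   ┃ CircuitBoard         ┃    ┃    ┃               
   ┠──────────────────────┨    ┃    ┃               
   ┃   0 1 2 3 4 5 6 7    ┃    ┃    ┃               
   ┃0  [.]  G             ┃    ┃    ┃               
   ┃                      ┃    ┃━━━━┛               
   ┃1       ·   S         ┃    ┃                    
   ┃        │             ┃    ┃                    
   ┃2       ·             ┃    ┃                    
   ┃                      ┃    ┃                    
   ┃3           ·   ·     ┃    ┃                    
   ┃            │   │     ┃    ┃                    
   ┃4   L ─ ·   ·   ·     ┃━━━━┛                    
   ┃Cursor: (0,0)         ┃                         
   ┗━━━━━━━━━━━━━━━━━━━━━━┛                         
                                                    


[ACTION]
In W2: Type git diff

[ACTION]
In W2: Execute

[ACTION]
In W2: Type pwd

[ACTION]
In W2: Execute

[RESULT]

   ┠───────────────────────────┨    ┃               
   ┃key1 = value62             ┃    ┃               
   ┃key2 = value35             ┃    ┃               
   ┃key3 = value5              ┃    ┃               
   ┃key4 = value3              ┃    ┃               
   ┏━━━━━━━━━━━━━━━━━━━━━━┓    ┃    ┃               
   ┃ CircuitBoard         ┃    ┃    ┃               
   ┠──────────────────────┨    ┃    ┃               
   ┃   0 1 2 3 4 5 6 7    ┃main┃    ┃               
   ┃0  [.]  G             ┃    ┃    ┃               
   ┃                      ┃    ┃━━━━┛               
   ┃1       ·   S         ┃    ┃                    
   ┃        │             ┃    ┃                    
   ┃2       ·             ┃    ┃                    
   ┃                      ┃    ┃                    
   ┃3           ·   ·     ┃    ┃                    
   ┃            │   │     ┃    ┃                    
   ┃4   L ─ ·   ·   ·     ┃━━━━┛                    
   ┃Cursor: (0,0)         ┃                         
   ┗━━━━━━━━━━━━━━━━━━━━━━┛                         
                                                    


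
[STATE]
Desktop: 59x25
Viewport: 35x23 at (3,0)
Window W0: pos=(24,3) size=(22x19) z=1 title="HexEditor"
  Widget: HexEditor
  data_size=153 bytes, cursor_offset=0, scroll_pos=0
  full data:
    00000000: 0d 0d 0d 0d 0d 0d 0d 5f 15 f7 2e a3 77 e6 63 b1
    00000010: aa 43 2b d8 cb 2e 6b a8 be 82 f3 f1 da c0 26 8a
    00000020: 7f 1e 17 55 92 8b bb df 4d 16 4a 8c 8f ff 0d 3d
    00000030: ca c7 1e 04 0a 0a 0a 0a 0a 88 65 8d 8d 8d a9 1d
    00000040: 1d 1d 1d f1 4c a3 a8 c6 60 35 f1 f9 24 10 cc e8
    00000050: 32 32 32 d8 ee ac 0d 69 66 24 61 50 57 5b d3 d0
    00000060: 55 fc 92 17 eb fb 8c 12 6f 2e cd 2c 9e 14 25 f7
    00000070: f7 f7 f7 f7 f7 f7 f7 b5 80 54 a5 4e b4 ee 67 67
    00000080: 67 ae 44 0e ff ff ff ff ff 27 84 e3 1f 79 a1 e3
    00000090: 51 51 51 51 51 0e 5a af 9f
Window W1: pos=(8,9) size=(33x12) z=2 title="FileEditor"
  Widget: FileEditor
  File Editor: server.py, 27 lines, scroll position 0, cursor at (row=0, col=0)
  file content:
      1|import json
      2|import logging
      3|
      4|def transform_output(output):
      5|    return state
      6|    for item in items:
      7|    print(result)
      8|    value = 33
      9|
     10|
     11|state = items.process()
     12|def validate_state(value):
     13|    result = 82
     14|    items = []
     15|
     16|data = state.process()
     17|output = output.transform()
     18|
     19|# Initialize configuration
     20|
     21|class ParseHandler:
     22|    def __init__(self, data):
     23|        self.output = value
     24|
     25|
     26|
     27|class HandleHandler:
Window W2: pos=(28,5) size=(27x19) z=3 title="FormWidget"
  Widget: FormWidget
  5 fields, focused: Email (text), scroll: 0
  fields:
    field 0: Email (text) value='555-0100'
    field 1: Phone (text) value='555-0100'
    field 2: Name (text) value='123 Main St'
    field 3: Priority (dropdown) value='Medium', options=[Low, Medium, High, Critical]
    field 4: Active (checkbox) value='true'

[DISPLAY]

                                   
                                   
                                   
                     ┏━━━━━━━━━━━━━
                     ┃ HexEditor   
                     ┠───┏━━━━━━━━━
                     ┃000┃ FormWidg
                     ┃000┠─────────
                     ┃000┃> Email: 
     ┏━━━━━━━━━━━━━━━━━━━┃  Phone: 
     ┃ FileEditor        ┃  Name:  
     ┠───────────────────┃  Priorit
     ┃█mport json        ┃  Active:
     ┃import logging     ┃         
     ┃                   ┃         
     ┃def transform_outpu┃         
     ┃    return state   ┃         
     ┃    for item in ite┃         
     ┃    print(result)  ┃         
     ┃    value = 33     ┃         
     ┗━━━━━━━━━━━━━━━━━━━┃         
                     ┗━━━┃         
                         ┃         


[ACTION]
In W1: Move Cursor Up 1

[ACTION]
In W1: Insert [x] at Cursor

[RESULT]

                                   
                                   
                                   
                     ┏━━━━━━━━━━━━━
                     ┃ HexEditor   
                     ┠───┏━━━━━━━━━
                     ┃000┃ FormWidg
                     ┃000┠─────────
                     ┃000┃> Email: 
     ┏━━━━━━━━━━━━━━━━━━━┃  Phone: 
     ┃ FileEditor        ┃  Name:  
     ┠───────────────────┃  Priorit
     ┃x█mport json       ┃  Active:
     ┃import logging     ┃         
     ┃                   ┃         
     ┃def transform_outpu┃         
     ┃    return state   ┃         
     ┃    for item in ite┃         
     ┃    print(result)  ┃         
     ┃    value = 33     ┃         
     ┗━━━━━━━━━━━━━━━━━━━┃         
                     ┗━━━┃         
                         ┃         


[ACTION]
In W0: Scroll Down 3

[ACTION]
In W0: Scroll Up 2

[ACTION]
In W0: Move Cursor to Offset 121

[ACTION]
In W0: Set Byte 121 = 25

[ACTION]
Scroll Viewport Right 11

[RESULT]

                                   
                                   
                                   
          ┏━━━━━━━━━━━━━━━━━━━━┓   
          ┃ HexEditor          ┃   
          ┠───┏━━━━━━━━━━━━━━━━━━━━
          ┃000┃ FormWidget         
          ┃000┠────────────────────
          ┃000┃> Email:      [555-0
━━━━━━━━━━━━━━┃  Phone:      [555-0
Editor        ┃  Name:       [123 M
──────────────┃  Priority:   [Mediu
rt json       ┃  Active:     [x]   
t logging     ┃                    
              ┃                    
ransform_outpu┃                    
eturn state   ┃                    
or item in ite┃                    
rint(result)  ┃                    
alue = 33     ┃                    
━━━━━━━━━━━━━━┃                    
          ┗━━━┃                    
              ┃                    


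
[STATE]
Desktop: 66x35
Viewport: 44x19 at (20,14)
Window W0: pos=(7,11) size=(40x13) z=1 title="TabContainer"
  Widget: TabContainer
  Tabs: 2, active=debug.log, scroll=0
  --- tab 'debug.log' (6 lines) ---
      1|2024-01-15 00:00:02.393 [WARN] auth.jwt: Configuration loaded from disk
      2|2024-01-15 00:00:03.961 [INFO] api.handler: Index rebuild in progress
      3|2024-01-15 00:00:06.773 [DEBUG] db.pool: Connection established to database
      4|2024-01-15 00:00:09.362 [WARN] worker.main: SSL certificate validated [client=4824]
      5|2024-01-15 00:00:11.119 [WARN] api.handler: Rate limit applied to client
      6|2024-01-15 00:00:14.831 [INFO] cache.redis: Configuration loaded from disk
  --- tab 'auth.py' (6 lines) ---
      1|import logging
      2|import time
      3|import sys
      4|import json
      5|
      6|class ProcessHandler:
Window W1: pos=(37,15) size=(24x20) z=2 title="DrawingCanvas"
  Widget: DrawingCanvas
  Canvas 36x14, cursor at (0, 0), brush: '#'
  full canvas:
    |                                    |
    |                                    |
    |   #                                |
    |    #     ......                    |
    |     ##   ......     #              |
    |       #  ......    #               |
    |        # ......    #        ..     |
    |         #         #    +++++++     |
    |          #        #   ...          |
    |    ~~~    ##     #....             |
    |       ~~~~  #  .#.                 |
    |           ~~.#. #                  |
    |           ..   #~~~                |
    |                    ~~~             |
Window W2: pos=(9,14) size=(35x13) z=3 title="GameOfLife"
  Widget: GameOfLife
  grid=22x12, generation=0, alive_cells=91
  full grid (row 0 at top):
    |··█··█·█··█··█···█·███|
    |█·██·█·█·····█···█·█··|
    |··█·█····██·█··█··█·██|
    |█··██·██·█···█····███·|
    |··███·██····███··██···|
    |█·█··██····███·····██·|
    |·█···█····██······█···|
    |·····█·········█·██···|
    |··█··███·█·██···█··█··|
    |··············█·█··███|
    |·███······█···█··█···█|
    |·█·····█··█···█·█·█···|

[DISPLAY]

━━━━━━━━━━━━━━━━━━━━━━━┓  ┃                 
e                      ┃━━━━━━━━━━━━━━━━┓   
───────────────────────┨ngCanvas        ┃   
                       ┃────────────────┨   
█·█··█··█·██           ┃                ┃   
···█····███·           ┃                ┃   
··███··██···           ┃                ┃   
·███·····██·           ┃    ......      ┃   
██······█···           ┃#   ......     #┃   
·····█·██···           ┃ #  ......    # ┃   
·██···█··█··           ┃  # ......    # ┃   
····█·█··███           ┃   #         #  ┃   
━━━━━━━━━━━━━━━━━━━━━━━┛    #        #  ┃   
                 ┃    ~~~    ##     #...┃   
                 ┃       ~~~~  #  .#.   ┃   
                 ┃           ~~.#. #    ┃   
                 ┃           ..   #~~~  ┃   
                 ┃                    ~~┃   
                 ┃                      ┃   


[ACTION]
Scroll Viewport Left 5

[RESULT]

━━━━━━━━━━━━━━━━━━━━━━━━━━━━┓  ┃            
OfLife                      ┃━━━━━━━━━━━━━━━
────────────────────────────┨ngCanvas       
0                           ┃───────────────
····██·█··█··█·██           ┃               
·██·█···█····███·           ┃               
·██····███··██···           ┃               
██····███·····██·           ┃    ......     
█····██······█···           ┃#   ......     
█·········█·██···           ┃ #  ......    #
███·█·██···█··█··           ┃  # ......    #
·········█·█··███           ┃   #         # 
━━━━━━━━━━━━━━━━━━━━━━━━━━━━┛    #        # 
                      ┃    ~~~    ##     #..
                      ┃       ~~~~  #  .#.  
                      ┃           ~~.#. #   
                      ┃           ..   #~~~ 
                      ┃                    ~
                      ┃                     


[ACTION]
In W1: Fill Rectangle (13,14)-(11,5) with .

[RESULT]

━━━━━━━━━━━━━━━━━━━━━━━━━━━━┓  ┃            
OfLife                      ┃━━━━━━━━━━━━━━━
────────────────────────────┨ngCanvas       
0                           ┃───────────────
····██·█··█··█·██           ┃               
·██·█···█····███·           ┃               
·██····███··██···           ┃               
██····███·····██·           ┃    ......     
█····██······█···           ┃#   ......     
█·········█·██···           ┃ #  ......    #
███·█·██···█··█··           ┃  # ......    #
·········█·█··███           ┃   #         # 
━━━━━━━━━━━━━━━━━━━━━━━━━━━━┛    #        # 
                      ┃    ~~~    ##     #..
                      ┃       ~~~~  #  .#.  
                      ┃     ........... #   
                      ┃     .......... #~~~ 
                      ┃     ..........     ~
                      ┃                     


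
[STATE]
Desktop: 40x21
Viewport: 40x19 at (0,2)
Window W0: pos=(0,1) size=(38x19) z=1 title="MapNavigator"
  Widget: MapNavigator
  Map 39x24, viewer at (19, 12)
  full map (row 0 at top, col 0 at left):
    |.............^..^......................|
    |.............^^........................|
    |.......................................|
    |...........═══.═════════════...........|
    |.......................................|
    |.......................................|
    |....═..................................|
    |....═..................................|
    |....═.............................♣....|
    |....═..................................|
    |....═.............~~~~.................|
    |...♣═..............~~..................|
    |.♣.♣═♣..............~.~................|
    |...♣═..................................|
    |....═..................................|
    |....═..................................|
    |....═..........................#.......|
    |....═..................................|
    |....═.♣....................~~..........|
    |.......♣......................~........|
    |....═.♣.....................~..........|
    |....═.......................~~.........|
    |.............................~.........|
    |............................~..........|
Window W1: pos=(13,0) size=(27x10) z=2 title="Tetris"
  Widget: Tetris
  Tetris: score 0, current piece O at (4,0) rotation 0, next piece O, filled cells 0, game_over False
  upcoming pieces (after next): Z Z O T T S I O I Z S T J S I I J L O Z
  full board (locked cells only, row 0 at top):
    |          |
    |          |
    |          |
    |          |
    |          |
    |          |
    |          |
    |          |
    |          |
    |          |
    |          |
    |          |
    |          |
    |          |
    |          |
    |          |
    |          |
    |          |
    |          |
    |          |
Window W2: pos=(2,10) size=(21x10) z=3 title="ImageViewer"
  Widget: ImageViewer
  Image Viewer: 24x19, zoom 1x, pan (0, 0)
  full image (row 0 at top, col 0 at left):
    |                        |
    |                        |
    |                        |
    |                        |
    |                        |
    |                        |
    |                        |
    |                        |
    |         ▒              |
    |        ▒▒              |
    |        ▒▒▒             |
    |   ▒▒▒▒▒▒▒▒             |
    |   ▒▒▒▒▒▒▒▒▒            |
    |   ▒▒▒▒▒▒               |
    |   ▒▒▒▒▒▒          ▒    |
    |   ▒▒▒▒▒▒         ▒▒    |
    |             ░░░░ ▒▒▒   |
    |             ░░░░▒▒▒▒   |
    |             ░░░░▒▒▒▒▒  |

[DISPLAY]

┃ MapNavigato┠─────────────────────────┨
┠────────────┃          │Next:         ┃
┃............┃          │▓▓            ┃
┃...═........┃          │▓▓            ┃
┃...═........┃          │              ┃
┃...═........┃          │              ┃
┃...═........┃          │              ┃
┃...═........┗━━━━━━━━━━━━━━━━━━━━━━━━━┛
┃.┏━━━━━━━━━━━━━━━━━━━┓..............┃  
┃♣┃ ImageViewer       ┃..............┃  
┃.┠───────────────────┨..............┃  
┃.┃                   ┃..............┃  
┃.┃                   ┃..............┃  
┃.┃                   ┃........#.....┃  
┃.┃                   ┃..............┃  
┃.┃                   ┃....~~........┃  
┃.┃                   ┃.......~......┃  
┗━┗━━━━━━━━━━━━━━━━━━━┛━━━━━━━━━━━━━━┛  
                                        


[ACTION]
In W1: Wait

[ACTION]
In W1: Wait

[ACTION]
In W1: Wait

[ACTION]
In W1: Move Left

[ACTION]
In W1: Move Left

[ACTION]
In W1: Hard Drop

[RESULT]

┃ MapNavigato┠─────────────────────────┨
┠────────────┃          │Next:         ┃
┃............┃          │▓▓            ┃
┃...═........┃          │ ▓▓           ┃
┃...═........┃          │              ┃
┃...═........┃  ▓▓      │              ┃
┃...═........┃  ▓▓      │              ┃
┃...═........┗━━━━━━━━━━━━━━━━━━━━━━━━━┛
┃.┏━━━━━━━━━━━━━━━━━━━┓..............┃  
┃♣┃ ImageViewer       ┃..............┃  
┃.┠───────────────────┨..............┃  
┃.┃                   ┃..............┃  
┃.┃                   ┃..............┃  
┃.┃                   ┃........#.....┃  
┃.┃                   ┃..............┃  
┃.┃                   ┃....~~........┃  
┃.┃                   ┃.......~......┃  
┗━┗━━━━━━━━━━━━━━━━━━━┛━━━━━━━━━━━━━━┛  
                                        


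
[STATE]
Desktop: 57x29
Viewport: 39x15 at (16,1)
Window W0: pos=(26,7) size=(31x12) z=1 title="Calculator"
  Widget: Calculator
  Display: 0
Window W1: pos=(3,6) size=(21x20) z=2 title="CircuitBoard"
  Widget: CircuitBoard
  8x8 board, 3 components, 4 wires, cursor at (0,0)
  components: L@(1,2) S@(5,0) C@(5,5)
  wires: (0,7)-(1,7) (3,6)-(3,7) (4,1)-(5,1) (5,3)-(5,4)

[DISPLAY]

                                       
                                       
                                       
                                       
                                       
━━━━━━━┓                               
d      ┃  ┏━━━━━━━━━━━━━━━━━━━━━━━━━━━━
───────┨  ┃ Calculator                 
 5 6 7 ┃  ┠────────────────────────────
       ┃  ┃                            
       ┃  ┃┌───┬───┬───┬───┐           
L      ┃  ┃│ 7 │ 8 │ 9 │ ÷ │           
       ┃  ┃├───┼───┼───┼───┤           
       ┃  ┃│ 4 │ 5 │ 6 │ × │           
       ┃  ┃├───┼───┼───┼───┤           


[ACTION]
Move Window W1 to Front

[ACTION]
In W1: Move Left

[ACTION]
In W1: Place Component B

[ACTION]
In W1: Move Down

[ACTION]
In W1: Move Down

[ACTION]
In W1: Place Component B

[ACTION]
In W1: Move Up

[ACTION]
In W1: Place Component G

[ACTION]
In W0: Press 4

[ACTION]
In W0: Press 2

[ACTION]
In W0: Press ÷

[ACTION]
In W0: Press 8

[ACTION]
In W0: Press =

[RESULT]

                                       
                                       
                                       
                                       
                                       
━━━━━━━┓                               
d      ┃  ┏━━━━━━━━━━━━━━━━━━━━━━━━━━━━
───────┨  ┃ Calculator                 
 5 6 7 ┃  ┠────────────────────────────
       ┃  ┃                         5.2
       ┃  ┃┌───┬───┬───┬───┐           
L      ┃  ┃│ 7 │ 8 │ 9 │ ÷ │           
       ┃  ┃├───┼───┼───┼───┤           
       ┃  ┃│ 4 │ 5 │ 6 │ × │           
       ┃  ┃├───┼───┼───┼───┤           
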